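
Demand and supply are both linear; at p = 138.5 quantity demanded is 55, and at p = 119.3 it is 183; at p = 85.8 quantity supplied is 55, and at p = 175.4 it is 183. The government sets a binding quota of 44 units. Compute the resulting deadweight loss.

Demand slope = (119.3 − 138.5)/(183 − 55) = −0.15, so p = 146.75 − 0.15q.
Supply slope = (175.4 − 85.8)/(183 − 55) = 0.7, so p = 47.3 + 0.7q.
Competitive equilibrium: 146.75 − 0.15q = 47.3 + 0.7q → q* = 117, p* = 129.2.
At q = 44: demand price = 146.75 − 0.15·44 = 140.15; supply price = 47.3 + 0.7·44 = 78.1.
Δq = 117 − 44 = 73; wedge = 140.15 − 78.1 = 62.05.
Deadweight loss = ½ × 73 × 62.05 = 2264.825.

2264.825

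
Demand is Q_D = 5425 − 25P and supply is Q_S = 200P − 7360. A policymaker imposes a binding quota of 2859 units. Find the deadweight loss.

In inverse form: demand P = 217 − 0.04Q, supply P = 36.8 + 0.005Q.
Competitive equilibrium: 217 − 0.04Q = 36.8 + 0.005Q → Q* = 4004.4444, P* = 56.8222.
At Q = 2859: demand price = 217 − 0.04·2859 = 102.64; supply price = 36.8 + 0.005·2859 = 51.095.
ΔQ = 4004.4444 − 2859 = 1145.4444; wedge = 102.64 − 51.095 = 51.545.
Deadweight loss = ½ × 1145.4444 × 51.545 = 29520.97.

29520.97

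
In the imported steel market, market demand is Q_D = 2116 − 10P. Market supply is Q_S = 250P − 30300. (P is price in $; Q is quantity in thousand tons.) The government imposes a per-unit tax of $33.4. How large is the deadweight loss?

In inverse form: demand P = 211.6 − 0.1Q, supply P = 121.2 + 0.004Q.
Competitive equilibrium: 211.6 − 0.1Q = 121.2 + 0.004Q → Q* = 869.2308, P* = 124.6769.
With the tax, the buyer price exceeds the seller price by 33.4: (211.6 − 0.1Q) − (121.2 + 0.004Q) = 33.4 → Q' = 548.0769.
ΔQ = 869.2308 − 548.0769 = 321.1539; the wedge equals the tax, 33.4.
Welfare loss = ½ × 321.1539 × 33.4 = $5363.27 thousand.

$5363.27 thousand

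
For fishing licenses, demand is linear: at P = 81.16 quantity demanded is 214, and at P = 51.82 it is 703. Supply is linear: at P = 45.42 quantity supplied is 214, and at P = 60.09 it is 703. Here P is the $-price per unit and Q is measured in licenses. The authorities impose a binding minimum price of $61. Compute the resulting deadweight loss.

$168.06

Demand slope = (51.82 − 81.16)/(703 − 214) = −0.06, so P = 94 − 0.06Q.
Supply slope = (60.09 − 45.42)/(703 − 214) = 0.03, so P = 39 + 0.03Q.
Competitive equilibrium: 94 − 0.06Q = 39 + 0.03Q → Q* = 611.1111, P* = 57.3333.
At the floor P = 61, quantity demanded = (94 − 61)/0.06 = 550.
Sellers' marginal cost at Q' = 550: 39 + 0.03·550 = 55.5.
ΔQ = 611.1111 − 550 = 61.1111; wedge = 61 − 55.5 = 5.5.
Welfare loss = ½ × 61.1111 × 5.5 = $168.06.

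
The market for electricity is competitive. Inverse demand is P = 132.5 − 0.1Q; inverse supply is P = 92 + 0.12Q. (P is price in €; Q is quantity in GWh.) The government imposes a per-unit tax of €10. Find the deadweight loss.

€227.27

Competitive equilibrium: 132.5 − 0.1Q = 92 + 0.12Q → Q* = 184.0909, P* = 114.0909.
With the tax, the buyer price exceeds the seller price by 10: (132.5 − 0.1Q) − (92 + 0.12Q) = 10 → Q' = 138.6364.
ΔQ = 184.0909 − 138.6364 = 45.4545; the wedge equals the tax, 10.
DWL = ½ × 45.4545 × 10 = €227.27.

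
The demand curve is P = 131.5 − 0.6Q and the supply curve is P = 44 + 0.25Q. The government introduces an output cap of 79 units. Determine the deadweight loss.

Competitive equilibrium: 131.5 − 0.6Q = 44 + 0.25Q → Q* = 102.9412, P* = 69.7353.
At Q = 79: demand price = 131.5 − 0.6·79 = 84.1; supply price = 44 + 0.25·79 = 63.75.
ΔQ = 102.9412 − 79 = 23.9412; wedge = 84.1 − 63.75 = 20.35.
Welfare loss = ½ × 23.9412 × 20.35 = 243.60.

243.60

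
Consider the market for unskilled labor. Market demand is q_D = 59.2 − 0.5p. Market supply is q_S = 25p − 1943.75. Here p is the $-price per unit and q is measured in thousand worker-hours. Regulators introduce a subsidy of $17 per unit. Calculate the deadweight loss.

In inverse form: demand p = 118.4 − 2q, supply p = 77.75 + 0.04q.
Competitive equilibrium: 118.4 − 2q = 77.75 + 0.04q → q* = 19.9265, p* = 78.5471.
The subsidy lowers effective supply by 17: p = 60.75 + 0.04q.
New quantity: 118.4 − 2q = 60.75 + 0.04q → q' = 28.2598.
Overproduction Δq = 28.2598 − 19.9265 = 8.3333; wedge = subsidy = 17.
Deadweight loss = ½ × 8.3333 × 17 = $70.83 thousand.

$70.83 thousand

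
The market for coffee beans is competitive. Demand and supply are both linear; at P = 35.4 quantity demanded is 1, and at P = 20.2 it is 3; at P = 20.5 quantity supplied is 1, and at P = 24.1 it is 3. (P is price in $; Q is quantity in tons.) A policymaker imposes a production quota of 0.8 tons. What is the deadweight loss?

$14.98

Demand slope = (20.2 − 35.4)/(3 − 1) = −7.6, so P = 43 − 7.6Q.
Supply slope = (24.1 − 20.5)/(3 − 1) = 1.8, so P = 18.7 + 1.8Q.
Competitive equilibrium: 43 − 7.6Q = 18.7 + 1.8Q → Q* = 2.5851, P* = 23.3532.
At Q = 0.8: demand price = 43 − 7.6·0.8 = 36.92; supply price = 18.7 + 1.8·0.8 = 20.14.
ΔQ = 2.5851 − 0.8 = 1.7851; wedge = 36.92 − 20.14 = 16.78.
Deadweight loss = ½ × 1.7851 × 16.78 = $14.98.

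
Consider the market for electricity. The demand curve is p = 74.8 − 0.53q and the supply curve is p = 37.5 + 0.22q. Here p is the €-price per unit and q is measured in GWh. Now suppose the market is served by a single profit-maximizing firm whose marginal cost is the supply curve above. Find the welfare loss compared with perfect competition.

Competitive equilibrium: 74.8 − 0.53q = 37.5 + 0.22q → q* = 49.7333, p* = 48.4413.
Marginal revenue: MR = 74.8 − 1.06q. Set MR = MC: 74.8 − 1.06q = 37.5 + 0.22q → q_m = 29.1406.
Price p_m = 74.8 − 0.53·29.1406 = 59.3555; MC(q_m) = 37.5 + 0.22·29.1406 = 43.9109.
Competitive q* = 49.7333, so Δq = 20.5927; wedge = 59.3555 − 43.9109 = 15.4446.
Deadweight loss = ½ × 20.5927 × 15.4446 = €159.02.

€159.02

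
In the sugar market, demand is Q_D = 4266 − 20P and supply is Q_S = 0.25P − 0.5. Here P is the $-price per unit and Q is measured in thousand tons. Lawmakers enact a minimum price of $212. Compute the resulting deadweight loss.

In inverse form: demand P = 213.3 − 0.05Q, supply P = 2 + 4Q.
Competitive equilibrium: 213.3 − 0.05Q = 2 + 4Q → Q* = 52.1728, P* = 210.6914.
At the floor P = 212, quantity demanded = (213.3 − 212)/0.05 = 26.
Sellers' marginal cost at Q' = 26: 2 + 4·26 = 106.
ΔQ = 52.1728 − 26 = 26.1728; wedge = 212 − 106 = 106.
DWL = ½ × 26.1728 × 106 = $1387.16 thousand.

$1387.16 thousand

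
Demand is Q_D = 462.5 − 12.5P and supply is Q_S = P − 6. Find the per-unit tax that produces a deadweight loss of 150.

18

In inverse form: demand P = 37 − 0.08Q, supply P = 6 + Q.
Competitive equilibrium: 37 − 0.08Q = 6 + Q → Q* = 28.7037, P* = 34.7037.
A tax t gives ΔQ = t/1.08 and wedge t, so DWL = t²/2.16.
t²/2.16 = 150 → t² = 324 → t = 18.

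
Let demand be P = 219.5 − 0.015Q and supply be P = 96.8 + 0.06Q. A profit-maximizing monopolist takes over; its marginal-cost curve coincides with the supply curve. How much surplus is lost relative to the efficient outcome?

2788.02

Competitive equilibrium: 219.5 − 0.015Q = 96.8 + 0.06Q → Q* = 1636, P* = 194.96.
Marginal revenue: MR = 219.5 − 0.03Q. Set MR = MC: 219.5 − 0.03Q = 96.8 + 0.06Q → Q_m = 1363.3333.
Price P_m = 219.5 − 0.015·1363.3333 = 199.05; MC(Q_m) = 96.8 + 0.06·1363.3333 = 178.6.
Competitive Q* = 1636, so ΔQ = 272.6667; wedge = 199.05 − 178.6 = 20.45.
DWL = ½ × 272.6667 × 20.45 = 2788.02.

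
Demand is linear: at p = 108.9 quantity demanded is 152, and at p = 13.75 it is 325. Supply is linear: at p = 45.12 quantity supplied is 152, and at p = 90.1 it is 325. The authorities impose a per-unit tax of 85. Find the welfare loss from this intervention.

Demand slope = (13.75 − 108.9)/(325 − 152) = −0.55, so p = 192.5 − 0.55q.
Supply slope = (90.1 − 45.12)/(325 − 152) = 0.26, so p = 5.6 + 0.26q.
Competitive equilibrium: 192.5 − 0.55q = 5.6 + 0.26q → q* = 230.74074, p* = 65.59259.
With the tax, the buyer price exceeds the seller price by 85: (192.5 − 0.55q) − (5.6 + 0.26q) = 85 → q' = 125.80247.
Δq = 230.74074 − 125.80247 = 104.93827; the wedge equals the tax, 85.
DWL = ½ × 104.93827 × 85 = 4459.88.

4459.88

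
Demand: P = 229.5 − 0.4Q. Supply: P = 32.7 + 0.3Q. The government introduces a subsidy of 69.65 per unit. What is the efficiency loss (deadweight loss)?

Competitive equilibrium: 229.5 − 0.4Q = 32.7 + 0.3Q → Q* = 281.1429, P* = 117.0429.
The subsidy lowers effective supply by 69.65: P = 0.3Q − 36.95.
New quantity: 229.5 − 0.4Q = 0.3Q − 36.95 → Q' = 380.6429.
Overproduction ΔQ = 380.6429 − 281.1429 = 99.5; wedge = subsidy = 69.65.
DWL = ½ × 99.5 × 69.65 = 3465.09.

3465.09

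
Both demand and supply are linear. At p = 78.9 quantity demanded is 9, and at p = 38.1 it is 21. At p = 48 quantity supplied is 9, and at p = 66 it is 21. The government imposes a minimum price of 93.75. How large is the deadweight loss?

Demand slope = (38.1 − 78.9)/(21 − 9) = −3.4, so p = 109.5 − 3.4q.
Supply slope = (66 − 48)/(21 − 9) = 1.5, so p = 34.5 + 1.5q.
Competitive equilibrium: 109.5 − 3.4q = 34.5 + 1.5q → q* = 15.30612, p* = 57.45918.
At the floor p = 93.75, quantity demanded = (109.5 − 93.75)/3.4 = 4.63235.
Sellers' marginal cost at q' = 4.63235: 34.5 + 1.5·4.63235 = 41.44853.
Δq = 15.30612 − 4.63235 = 10.67377; wedge = 93.75 − 41.44853 = 52.30147.
Deadweight loss = ½ × 10.67377 × 52.30147 = 279.13.

279.13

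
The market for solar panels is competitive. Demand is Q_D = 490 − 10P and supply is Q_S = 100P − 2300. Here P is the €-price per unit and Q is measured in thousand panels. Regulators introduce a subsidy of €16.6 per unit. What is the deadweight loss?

€1252.55 thousand

In inverse form: demand P = 49 − 0.1Q, supply P = 23 + 0.01Q.
Competitive equilibrium: 49 − 0.1Q = 23 + 0.01Q → Q* = 236.3636, P* = 25.3636.
The subsidy lowers effective supply by 16.6: P = 6.4 + 0.01Q.
New quantity: 49 − 0.1Q = 6.4 + 0.01Q → Q' = 387.2727.
Overproduction ΔQ = 387.2727 − 236.3636 = 150.9091; wedge = subsidy = 16.6.
Deadweight loss = ½ × 150.9091 × 16.6 = €1252.55 thousand.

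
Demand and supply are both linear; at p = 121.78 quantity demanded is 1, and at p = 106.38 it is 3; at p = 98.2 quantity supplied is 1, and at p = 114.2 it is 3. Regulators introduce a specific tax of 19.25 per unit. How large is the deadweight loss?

11.80

Demand slope = (106.38 − 121.78)/(3 − 1) = −7.7, so p = 129.48 − 7.7q.
Supply slope = (114.2 − 98.2)/(3 − 1) = 8, so p = 90.2 + 8q.
Competitive equilibrium: 129.48 − 7.7q = 90.2 + 8q → q* = 2.5019, p* = 110.2153.
With the tax, the buyer price exceeds the seller price by 19.25: (129.48 − 7.7q) − (90.2 + 8q) = 19.25 → q' = 1.2758.
Δq = 2.5019 − 1.2758 = 1.2261; the wedge equals the tax, 19.25.
Welfare loss = ½ × 1.2261 × 19.25 = 11.80.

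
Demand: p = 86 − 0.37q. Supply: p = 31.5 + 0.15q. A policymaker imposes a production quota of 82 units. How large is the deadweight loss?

Competitive equilibrium: 86 − 0.37q = 31.5 + 0.15q → q* = 104.8077, p* = 47.2212.
At q = 82: demand price = 86 − 0.37·82 = 55.66; supply price = 31.5 + 0.15·82 = 43.8.
Δq = 104.8077 − 82 = 22.8077; wedge = 55.66 − 43.8 = 11.86.
Deadweight loss = ½ × 22.8077 × 11.86 = 135.25.

135.25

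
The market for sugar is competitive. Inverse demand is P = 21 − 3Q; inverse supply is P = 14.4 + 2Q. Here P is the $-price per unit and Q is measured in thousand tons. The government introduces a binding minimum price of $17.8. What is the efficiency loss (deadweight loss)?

Competitive equilibrium: 21 − 3Q = 14.4 + 2Q → Q* = 1.32, P* = 17.04.
At the floor P = 17.8, quantity demanded = (21 − 17.8)/3 = 1.0667.
Sellers' marginal cost at Q' = 1.0667: 14.4 + 2·1.0667 = 16.5334.
ΔQ = 1.32 − 1.0667 = 0.2533; wedge = 17.8 − 16.5334 = 1.2666.
Deadweight loss = ½ × 0.2533 × 1.2666 = $0.16 thousand.

$0.16 thousand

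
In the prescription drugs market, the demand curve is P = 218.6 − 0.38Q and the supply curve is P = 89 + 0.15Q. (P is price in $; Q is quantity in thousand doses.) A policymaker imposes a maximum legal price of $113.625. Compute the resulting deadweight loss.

Competitive equilibrium: 218.6 − 0.38Q = 89 + 0.15Q → Q* = 244.5283, P* = 125.6792.
At the ceiling P = 113.625, quantity supplied = (113.625 − 89)/0.15 = 164.1667.
Willingness to pay at Q' = 164.1667: 218.6 − 0.38·164.1667 = 156.2167.
ΔQ = 244.5283 − 164.1667 = 80.3616; wedge = 156.2167 − 113.625 = 42.5917.
DWL = ½ × 80.3616 × 42.5917 = $1711.37 thousand.

$1711.37 thousand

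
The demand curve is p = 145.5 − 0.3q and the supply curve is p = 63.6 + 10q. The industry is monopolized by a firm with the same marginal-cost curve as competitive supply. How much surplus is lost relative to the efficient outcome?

0.26

Competitive equilibrium: 145.5 − 0.3q = 63.6 + 10q → q* = 7.9515, p* = 143.1146.
Marginal revenue: MR = 145.5 − 0.6q. Set MR = MC: 145.5 − 0.6q = 63.6 + 10q → q_m = 7.7264.
Price p_m = 145.5 − 0.3·7.7264 = 143.1821; MC(q_m) = 63.6 + 10·7.7264 = 140.864.
Competitive q* = 7.9515, so Δq = 0.2251; wedge = 143.1821 − 140.864 = 2.3181.
DWL = ½ × 0.2251 × 2.3181 = 0.26.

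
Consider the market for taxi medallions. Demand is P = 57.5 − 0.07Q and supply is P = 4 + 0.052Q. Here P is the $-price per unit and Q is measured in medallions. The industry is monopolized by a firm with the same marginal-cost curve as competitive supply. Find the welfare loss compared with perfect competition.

Competitive equilibrium: 57.5 − 0.07Q = 4 + 0.052Q → Q* = 438.5246, P* = 26.8033.
Marginal revenue: MR = 57.5 − 0.14Q. Set MR = MC: 57.5 − 0.14Q = 4 + 0.052Q → Q_m = 278.6458.
Price P_m = 57.5 − 0.07·278.6458 = 37.9948; MC(Q_m) = 4 + 0.052·278.6458 = 18.4896.
Competitive Q* = 438.5246, so ΔQ = 159.8788; wedge = 37.9948 − 18.4896 = 19.5052.
The triangle = ½ × 159.8788 × 19.5052 = $1559.23.

$1559.23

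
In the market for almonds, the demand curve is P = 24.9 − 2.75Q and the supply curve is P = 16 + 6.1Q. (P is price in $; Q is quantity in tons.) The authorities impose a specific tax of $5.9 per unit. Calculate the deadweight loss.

$1.97

Competitive equilibrium: 24.9 − 2.75Q = 16 + 6.1Q → Q* = 1.0056, P* = 22.1345.
With the tax, the buyer price exceeds the seller price by 5.9: (24.9 − 2.75Q) − (16 + 6.1Q) = 5.9 → Q' = 0.339.
ΔQ = 1.0056 − 0.339 = 0.6666; the wedge equals the tax, 5.9.
Welfare loss = ½ × 0.6666 × 5.9 = $1.97.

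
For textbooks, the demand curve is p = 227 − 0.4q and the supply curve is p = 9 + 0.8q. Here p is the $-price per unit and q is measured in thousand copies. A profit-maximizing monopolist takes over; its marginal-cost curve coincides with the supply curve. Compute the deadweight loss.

$1237.60 thousand

Competitive equilibrium: 227 − 0.4q = 9 + 0.8q → q* = 181.66667, p* = 154.33333.
Marginal revenue: MR = 227 − 0.8q. Set MR = MC: 227 − 0.8q = 9 + 0.8q → q_m = 136.25.
Price p_m = 227 − 0.4·136.25 = 172.5; MC(q_m) = 9 + 0.8·136.25 = 118.
Competitive q* = 181.66667, so Δq = 45.41667; wedge = 172.5 − 118 = 54.5.
The triangle = ½ × 45.41667 × 54.5 = $1237.60 thousand.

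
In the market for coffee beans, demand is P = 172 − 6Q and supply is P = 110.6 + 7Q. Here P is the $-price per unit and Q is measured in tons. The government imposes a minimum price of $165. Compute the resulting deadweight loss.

$82.21

Competitive equilibrium: 172 − 6Q = 110.6 + 7Q → Q* = 4.7231, P* = 143.6615.
At the floor P = 165, quantity demanded = (172 − 165)/6 = 1.1667.
Sellers' marginal cost at Q' = 1.1667: 110.6 + 7·1.1667 = 118.7669.
ΔQ = 4.7231 − 1.1667 = 3.5564; wedge = 165 − 118.7669 = 46.2331.
Deadweight loss = ½ × 3.5564 × 46.2331 = $82.21.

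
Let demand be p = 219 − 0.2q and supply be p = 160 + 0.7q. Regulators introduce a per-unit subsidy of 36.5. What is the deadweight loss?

Competitive equilibrium: 219 − 0.2q = 160 + 0.7q → q* = 65.5556, p* = 205.8889.
The subsidy lowers effective supply by 36.5: p = 123.5 + 0.7q.
New quantity: 219 − 0.2q = 123.5 + 0.7q → q' = 106.1111.
Overproduction Δq = 106.1111 − 65.5556 = 40.5555; wedge = subsidy = 36.5.
Deadweight loss = ½ × 40.5555 × 36.5 = 740.14.

740.14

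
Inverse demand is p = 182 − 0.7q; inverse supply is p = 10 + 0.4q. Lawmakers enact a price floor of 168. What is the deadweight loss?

Competitive equilibrium: 182 − 0.7q = 10 + 0.4q → q* = 156.3636, p* = 72.5455.
At the floor p = 168, quantity demanded = (182 − 168)/0.7 = 20.
Sellers' marginal cost at q' = 20: 10 + 0.4·20 = 18.
Δq = 156.3636 − 20 = 136.3636; wedge = 168 − 18 = 150.
Welfare loss = ½ × 136.3636 × 150 = 10227.27.

10227.27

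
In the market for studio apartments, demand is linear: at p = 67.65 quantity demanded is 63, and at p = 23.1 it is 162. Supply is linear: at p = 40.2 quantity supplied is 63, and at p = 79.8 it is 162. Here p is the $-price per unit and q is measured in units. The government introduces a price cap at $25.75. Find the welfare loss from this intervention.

Demand slope = (23.1 − 67.65)/(162 − 63) = −0.45, so p = 96 − 0.45q.
Supply slope = (79.8 − 40.2)/(162 − 63) = 0.4, so p = 15 + 0.4q.
Competitive equilibrium: 96 − 0.45q = 15 + 0.4q → q* = 95.2941, p* = 53.1176.
At the ceiling p = 25.75, quantity supplied = (25.75 − 15)/0.4 = 26.875.
Willingness to pay at q' = 26.875: 96 − 0.45·26.875 = 83.9063.
Δq = 95.2941 − 26.875 = 68.4191; wedge = 83.9063 − 25.75 = 58.1563.
Deadweight loss = ½ × 68.4191 × 58.1563 = $1989.50.

$1989.50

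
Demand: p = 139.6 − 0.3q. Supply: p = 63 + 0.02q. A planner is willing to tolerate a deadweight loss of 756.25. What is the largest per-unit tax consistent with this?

22

Competitive equilibrium: 139.6 − 0.3q = 63 + 0.02q → q* = 239.375, p* = 67.7875.
A tax t gives Δq = t/0.32 and wedge t, so DWL = t²/0.64.
t²/0.64 = 756.25 → t² = 484 → t = 22.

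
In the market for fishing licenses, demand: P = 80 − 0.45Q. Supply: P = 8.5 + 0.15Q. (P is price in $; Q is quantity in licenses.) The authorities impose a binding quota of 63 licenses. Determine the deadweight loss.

$946.41

Competitive equilibrium: 80 − 0.45Q = 8.5 + 0.15Q → Q* = 119.1667, P* = 26.375.
At Q = 63: demand price = 80 − 0.45·63 = 51.65; supply price = 8.5 + 0.15·63 = 17.95.
ΔQ = 119.1667 − 63 = 56.1667; wedge = 51.65 − 17.95 = 33.7.
DWL = ½ × 56.1667 × 33.7 = $946.41.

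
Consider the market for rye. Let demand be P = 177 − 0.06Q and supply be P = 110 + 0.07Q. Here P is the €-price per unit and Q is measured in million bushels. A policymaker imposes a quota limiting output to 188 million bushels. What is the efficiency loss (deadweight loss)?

€6966.74 million

Competitive equilibrium: 177 − 0.06Q = 110 + 0.07Q → Q* = 515.3846, P* = 146.0769.
At Q = 188: demand price = 177 − 0.06·188 = 165.72; supply price = 110 + 0.07·188 = 123.16.
ΔQ = 515.3846 − 188 = 327.3846; wedge = 165.72 − 123.16 = 42.56.
DWL = ½ × 327.3846 × 42.56 = €6966.74 million.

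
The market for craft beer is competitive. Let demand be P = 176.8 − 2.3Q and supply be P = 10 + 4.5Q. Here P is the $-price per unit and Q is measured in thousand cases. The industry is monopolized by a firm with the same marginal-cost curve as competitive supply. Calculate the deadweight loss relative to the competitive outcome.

Competitive equilibrium: 176.8 − 2.3Q = 10 + 4.5Q → Q* = 24.52941, P* = 120.38235.
Marginal revenue: MR = 176.8 − 4.6Q. Set MR = MC: 176.8 − 4.6Q = 10 + 4.5Q → Q_m = 18.32967.
Price P_m = 176.8 − 2.3·18.32967 = 134.64176; MC(Q_m) = 10 + 4.5·18.32967 = 92.48352.
Competitive Q* = 24.52941, so ΔQ = 6.19974; wedge = 134.64176 − 92.48352 = 42.15824.
Welfare loss = ½ × 6.19974 × 42.15824 = $130.69 thousand.

$130.69 thousand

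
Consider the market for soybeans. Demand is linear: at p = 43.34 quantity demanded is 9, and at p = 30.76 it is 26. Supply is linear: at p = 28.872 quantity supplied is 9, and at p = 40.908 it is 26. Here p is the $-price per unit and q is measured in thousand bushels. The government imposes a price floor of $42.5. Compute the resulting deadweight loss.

$56.79 thousand

Demand slope = (30.76 − 43.34)/(26 − 9) = −0.74, so p = 50 − 0.74q.
Supply slope = (40.908 − 28.872)/(26 − 9) = 0.708, so p = 22.5 + 0.708q.
Competitive equilibrium: 50 − 0.74q = 22.5 + 0.708q → q* = 18.9917, p* = 35.9461.
At the floor p = 42.5, quantity demanded = (50 − 42.5)/0.74 = 10.1351.
Sellers' marginal cost at q' = 10.1351: 22.5 + 0.708·10.1351 = 29.6757.
Δq = 18.9917 − 10.1351 = 8.8566; wedge = 42.5 − 29.6757 = 12.8243.
Welfare loss = ½ × 8.8566 × 12.8243 = $56.79 thousand.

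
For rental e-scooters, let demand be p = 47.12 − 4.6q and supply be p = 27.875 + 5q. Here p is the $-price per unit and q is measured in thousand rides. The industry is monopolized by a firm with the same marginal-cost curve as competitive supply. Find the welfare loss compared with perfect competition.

$2.02 thousand

Competitive equilibrium: 47.12 − 4.6q = 27.875 + 5q → q* = 2.0047, p* = 37.8984.
Marginal revenue: MR = 47.12 − 9.2q. Set MR = MC: 47.12 − 9.2q = 27.875 + 5q → q_m = 1.3553.
Price p_m = 47.12 − 4.6·1.3553 = 40.8856; MC(q_m) = 27.875 + 5·1.3553 = 34.6515.
Competitive q* = 2.0047, so Δq = 0.6494; wedge = 40.8856 − 34.6515 = 6.2341.
Welfare loss = ½ × 0.6494 × 6.2341 = $2.02 thousand.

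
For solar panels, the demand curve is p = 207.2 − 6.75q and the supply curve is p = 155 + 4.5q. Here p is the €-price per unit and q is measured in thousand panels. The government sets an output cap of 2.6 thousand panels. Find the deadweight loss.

€23.409 thousand

Competitive equilibrium: 207.2 − 6.75q = 155 + 4.5q → q* = 4.64, p* = 175.88.
At q = 2.6: demand price = 207.2 − 6.75·2.6 = 189.65; supply price = 155 + 4.5·2.6 = 166.7.
Δq = 4.64 − 2.6 = 2.04; wedge = 189.65 − 166.7 = 22.95.
Welfare loss = ½ × 2.04 × 22.95 = €23.409 thousand.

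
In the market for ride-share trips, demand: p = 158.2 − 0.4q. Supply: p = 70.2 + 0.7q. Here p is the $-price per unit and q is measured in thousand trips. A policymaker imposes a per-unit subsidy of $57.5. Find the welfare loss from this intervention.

Competitive equilibrium: 158.2 − 0.4q = 70.2 + 0.7q → q* = 80, p* = 126.2.
The subsidy lowers effective supply by 57.5: p = 12.7 + 0.7q.
New quantity: 158.2 − 0.4q = 12.7 + 0.7q → q' = 132.2727.
Overproduction Δq = 132.2727 − 80 = 52.2727; wedge = subsidy = 57.5.
DWL = ½ × 52.2727 × 57.5 = $1502.84 thousand.

$1502.84 thousand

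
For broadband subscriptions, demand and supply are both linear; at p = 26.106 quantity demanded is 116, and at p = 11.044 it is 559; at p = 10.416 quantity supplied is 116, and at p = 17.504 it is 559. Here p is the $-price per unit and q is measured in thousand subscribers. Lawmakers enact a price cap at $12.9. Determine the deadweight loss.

Demand slope = (11.044 − 26.106)/(559 − 116) = −0.034, so p = 30.05 − 0.034q.
Supply slope = (17.504 − 10.416)/(559 − 116) = 0.016, so p = 8.56 + 0.016q.
Competitive equilibrium: 30.05 − 0.034q = 8.56 + 0.016q → q* = 429.8, p* = 15.4368.
At the ceiling p = 12.9, quantity supplied = (12.9 − 8.56)/0.016 = 271.25.
Willingness to pay at q' = 271.25: 30.05 − 0.034·271.25 = 20.8275.
Δq = 429.8 − 271.25 = 158.55; wedge = 20.8275 − 12.9 = 7.9275.
The triangle = ½ × 158.55 × 7.9275 = $628.45 thousand.

$628.45 thousand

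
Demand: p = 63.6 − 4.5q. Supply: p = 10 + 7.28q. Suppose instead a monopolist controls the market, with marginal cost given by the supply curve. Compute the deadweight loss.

Competitive equilibrium: 63.6 − 4.5q = 10 + 7.28q → q* = 4.5501, p* = 43.1246.
Marginal revenue: MR = 63.6 − 9q. Set MR = MC: 63.6 − 9q = 10 + 7.28q → q_m = 3.2924.
Price p_m = 63.6 − 4.5·3.2924 = 48.7842; MC(q_m) = 10 + 7.28·3.2924 = 33.9687.
Competitive q* = 4.5501, so Δq = 1.2577; wedge = 48.7842 − 33.9687 = 14.8155.
Deadweight loss = ½ × 1.2577 × 14.8155 = 9.32.

9.32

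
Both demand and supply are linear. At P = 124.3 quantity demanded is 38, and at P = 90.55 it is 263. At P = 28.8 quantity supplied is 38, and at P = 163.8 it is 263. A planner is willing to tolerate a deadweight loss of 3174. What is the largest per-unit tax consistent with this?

Demand slope = (90.55 − 124.3)/(263 − 38) = −0.15, so P = 130 − 0.15Q.
Supply slope = (163.8 − 28.8)/(263 − 38) = 0.6, so P = 6 + 0.6Q.
Competitive equilibrium: 130 − 0.15Q = 6 + 0.6Q → Q* = 165.3333, P* = 105.2.
A tax t gives ΔQ = t/0.75 and wedge t, so DWL = t²/1.5.
t²/1.5 = 3174 → t² = 4761 → t = 69.

69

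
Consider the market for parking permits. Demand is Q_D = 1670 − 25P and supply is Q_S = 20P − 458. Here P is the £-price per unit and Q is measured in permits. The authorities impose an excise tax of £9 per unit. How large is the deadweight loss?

£450

In inverse form: demand P = 66.8 − 0.04Q, supply P = 22.9 + 0.05Q.
Competitive equilibrium: 66.8 − 0.04Q = 22.9 + 0.05Q → Q* = 487.7778, P* = 47.2889.
With the tax, the buyer price exceeds the seller price by 9: (66.8 − 0.04Q) − (22.9 + 0.05Q) = 9 → Q' = 387.7778.
ΔQ = 487.7778 − 387.7778 = 100; the wedge equals the tax, 9.
The triangle = ½ × 100 × 9 = £450.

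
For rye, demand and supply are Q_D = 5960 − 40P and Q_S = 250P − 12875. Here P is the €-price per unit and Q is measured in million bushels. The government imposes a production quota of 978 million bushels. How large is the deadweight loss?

In inverse form: demand P = 149 − 0.025Q, supply P = 51.5 + 0.004Q.
Competitive equilibrium: 149 − 0.025Q = 51.5 + 0.004Q → Q* = 3362.069, P* = 64.9483.
At Q = 978: demand price = 149 − 0.025·978 = 124.55; supply price = 51.5 + 0.004·978 = 55.412.
ΔQ = 3362.069 − 978 = 2384.069; wedge = 124.55 − 55.412 = 69.138.
The triangle = ½ × 2384.069 × 69.138 = €82414.88 million.

€82414.88 million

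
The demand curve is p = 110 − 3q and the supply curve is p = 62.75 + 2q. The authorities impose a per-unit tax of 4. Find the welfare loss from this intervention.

Competitive equilibrium: 110 − 3q = 62.75 + 2q → q* = 9.45, p* = 81.65.
With the tax, the buyer price exceeds the seller price by 4: (110 − 3q) − (62.75 + 2q) = 4 → q' = 8.65.
Δq = 9.45 − 8.65 = 0.8; the wedge equals the tax, 4.
DWL = ½ × 0.8 × 4 = 1.60.

1.60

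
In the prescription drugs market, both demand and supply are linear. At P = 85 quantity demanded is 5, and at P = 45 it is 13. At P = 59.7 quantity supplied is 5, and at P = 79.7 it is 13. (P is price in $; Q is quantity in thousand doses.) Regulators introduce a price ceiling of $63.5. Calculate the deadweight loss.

Demand slope = (45 − 85)/(13 − 5) = −5, so P = 110 − 5Q.
Supply slope = (79.7 − 59.7)/(13 − 5) = 2.5, so P = 47.2 + 2.5Q.
Competitive equilibrium: 110 − 5Q = 47.2 + 2.5Q → Q* = 8.3733, P* = 68.1333.
At the ceiling P = 63.5, quantity supplied = (63.5 − 47.2)/2.5 = 6.52.
Willingness to pay at Q' = 6.52: 110 − 5·6.52 = 77.4.
ΔQ = 8.3733 − 6.52 = 1.8533; wedge = 77.4 − 63.5 = 13.9.
Deadweight loss = ½ × 1.8533 × 13.9 = $12.88 thousand.

$12.88 thousand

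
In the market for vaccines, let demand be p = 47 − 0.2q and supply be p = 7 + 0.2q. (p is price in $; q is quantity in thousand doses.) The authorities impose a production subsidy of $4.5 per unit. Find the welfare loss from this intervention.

Competitive equilibrium: 47 − 0.2q = 7 + 0.2q → q* = 100, p* = 27.
The subsidy lowers effective supply by 4.5: p = 2.5 + 0.2q.
New quantity: 47 − 0.2q = 2.5 + 0.2q → q' = 111.25.
Overproduction Δq = 111.25 − 100 = 11.25; wedge = subsidy = 4.5.
The triangle = ½ × 11.25 × 4.5 = $25.31 thousand.

$25.31 thousand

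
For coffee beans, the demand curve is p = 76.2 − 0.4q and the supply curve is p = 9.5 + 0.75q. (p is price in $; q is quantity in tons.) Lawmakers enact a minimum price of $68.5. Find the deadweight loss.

$863.40

Competitive equilibrium: 76.2 − 0.4q = 9.5 + 0.75q → q* = 58, p* = 53.
At the floor p = 68.5, quantity demanded = (76.2 − 68.5)/0.4 = 19.25.
Sellers' marginal cost at q' = 19.25: 9.5 + 0.75·19.25 = 23.9375.
Δq = 58 − 19.25 = 38.75; wedge = 68.5 − 23.9375 = 44.5625.
The triangle = ½ × 38.75 × 44.5625 = $863.40.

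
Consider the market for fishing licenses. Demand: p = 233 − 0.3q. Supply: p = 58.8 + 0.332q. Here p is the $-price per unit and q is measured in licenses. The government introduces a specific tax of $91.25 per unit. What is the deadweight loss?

$6587.47

Competitive equilibrium: 233 − 0.3q = 58.8 + 0.332q → q* = 275.6329, p* = 150.3101.
With the tax, the buyer price exceeds the seller price by 91.25: (233 − 0.3q) − (58.8 + 0.332q) = 91.25 → q' = 131.25.
Δq = 275.6329 − 131.25 = 144.3829; the wedge equals the tax, 91.25.
Deadweight loss = ½ × 144.3829 × 91.25 = $6587.47.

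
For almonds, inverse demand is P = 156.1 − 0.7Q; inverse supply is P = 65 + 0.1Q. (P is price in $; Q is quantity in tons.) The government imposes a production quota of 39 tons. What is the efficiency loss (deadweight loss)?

$2242.51

Competitive equilibrium: 156.1 − 0.7Q = 65 + 0.1Q → Q* = 113.875, P* = 76.3875.
At Q = 39: demand price = 156.1 − 0.7·39 = 128.8; supply price = 65 + 0.1·39 = 68.9.
ΔQ = 113.875 − 39 = 74.875; wedge = 128.8 − 68.9 = 59.9.
Welfare loss = ½ × 74.875 × 59.9 = $2242.51.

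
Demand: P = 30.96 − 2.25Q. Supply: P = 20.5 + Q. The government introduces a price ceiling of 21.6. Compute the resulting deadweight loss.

7.29

Competitive equilibrium: 30.96 − 2.25Q = 20.5 + Q → Q* = 3.2185, P* = 23.7185.
At the ceiling P = 21.6, quantity supplied = (21.6 − 20.5)/1 = 1.1.
Willingness to pay at Q' = 1.1: 30.96 − 2.25·1.1 = 28.485.
ΔQ = 3.2185 − 1.1 = 2.1185; wedge = 28.485 − 21.6 = 6.885.
Welfare loss = ½ × 2.1185 × 6.885 = 7.29.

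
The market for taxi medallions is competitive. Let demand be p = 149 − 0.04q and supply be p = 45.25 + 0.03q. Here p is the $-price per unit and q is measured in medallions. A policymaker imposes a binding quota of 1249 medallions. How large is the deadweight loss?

Competitive equilibrium: 149 − 0.04q = 45.25 + 0.03q → q* = 1482.1429, p* = 89.7143.
At q = 1249: demand price = 149 − 0.04·1249 = 99.04; supply price = 45.25 + 0.03·1249 = 82.72.
Δq = 1482.1429 − 1249 = 233.1429; wedge = 99.04 − 82.72 = 16.32.
Deadweight loss = ½ × 233.1429 × 16.32 = $1902.45.

$1902.45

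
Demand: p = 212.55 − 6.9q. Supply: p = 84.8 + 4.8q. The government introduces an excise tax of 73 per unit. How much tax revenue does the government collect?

341.60

Competitive equilibrium: 212.55 − 6.9q = 84.8 + 4.8q → q* = 10.9188, p* = 137.2103.
With the tax, the buyer price exceeds the seller price by 73: (212.55 − 6.9q) − (84.8 + 4.8q) = 73 → q' = 4.6795.
Tax revenue = 73 × 4.6795 = 341.60.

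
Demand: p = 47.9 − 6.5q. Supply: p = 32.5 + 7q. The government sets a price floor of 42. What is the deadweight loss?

0.37

Competitive equilibrium: 47.9 − 6.5q = 32.5 + 7q → q* = 1.1407, p* = 40.4852.
At the floor p = 42, quantity demanded = (47.9 − 42)/6.5 = 0.9077.
Sellers' marginal cost at q' = 0.9077: 32.5 + 7·0.9077 = 38.8539.
Δq = 1.1407 − 0.9077 = 0.233; wedge = 42 − 38.8539 = 3.1461.
Welfare loss = ½ × 0.233 × 3.1461 = 0.37.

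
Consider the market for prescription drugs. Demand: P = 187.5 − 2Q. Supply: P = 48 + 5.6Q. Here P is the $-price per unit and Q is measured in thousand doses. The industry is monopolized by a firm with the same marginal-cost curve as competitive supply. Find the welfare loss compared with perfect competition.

Competitive equilibrium: 187.5 − 2Q = 48 + 5.6Q → Q* = 18.3553, P* = 150.7895.
Marginal revenue: MR = 187.5 − 4Q. Set MR = MC: 187.5 − 4Q = 48 + 5.6Q → Q_m = 14.5313.
Price P_m = 187.5 − 2·14.5313 = 158.4374; MC(Q_m) = 48 + 5.6·14.5313 = 129.3753.
Competitive Q* = 18.3553, so ΔQ = 3.824; wedge = 158.4374 − 129.3753 = 29.0621.
The triangle = ½ × 3.824 × 29.0621 = $55.57 thousand.

$55.57 thousand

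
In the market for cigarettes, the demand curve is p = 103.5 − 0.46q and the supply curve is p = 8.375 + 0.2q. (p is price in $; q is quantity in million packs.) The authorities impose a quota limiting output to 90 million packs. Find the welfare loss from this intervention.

$966.88 million

Competitive equilibrium: 103.5 − 0.46q = 8.375 + 0.2q → q* = 144.1288, p* = 37.2008.
At q = 90: demand price = 103.5 − 0.46·90 = 62.1; supply price = 8.375 + 0.2·90 = 26.375.
Δq = 144.1288 − 90 = 54.1288; wedge = 62.1 − 26.375 = 35.725.
Welfare loss = ½ × 54.1288 × 35.725 = $966.88 million.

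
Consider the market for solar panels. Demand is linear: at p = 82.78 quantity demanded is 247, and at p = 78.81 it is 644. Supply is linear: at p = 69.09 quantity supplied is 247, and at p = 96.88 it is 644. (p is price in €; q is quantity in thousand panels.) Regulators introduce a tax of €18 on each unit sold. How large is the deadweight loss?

Demand slope = (78.81 − 82.78)/(644 − 247) = −0.01, so p = 85.25 − 0.01q.
Supply slope = (96.88 − 69.09)/(644 − 247) = 0.07, so p = 51.8 + 0.07q.
Competitive equilibrium: 85.25 − 0.01q = 51.8 + 0.07q → q* = 418.125, p* = 81.0688.
With the tax, the buyer price exceeds the seller price by 18: (85.25 − 0.01q) − (51.8 + 0.07q) = 18 → q' = 193.125.
Δq = 418.125 − 193.125 = 225; the wedge equals the tax, 18.
Deadweight loss = ½ × 225 × 18 = €2025 thousand.

€2025 thousand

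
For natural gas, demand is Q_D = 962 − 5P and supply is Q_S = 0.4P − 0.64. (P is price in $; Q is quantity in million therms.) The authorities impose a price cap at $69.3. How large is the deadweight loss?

$2564.73 million

In inverse form: demand P = 192.4 − 0.2Q, supply P = 1.6 + 2.5Q.
Competitive equilibrium: 192.4 − 0.2Q = 1.6 + 2.5Q → Q* = 70.6667, P* = 178.2667.
At the ceiling P = 69.3, quantity supplied = (69.3 − 1.6)/2.5 = 27.08.
Willingness to pay at Q' = 27.08: 192.4 − 0.2·27.08 = 186.984.
ΔQ = 70.6667 − 27.08 = 43.5867; wedge = 186.984 − 69.3 = 117.684.
The triangle = ½ × 43.5867 × 117.684 = $2564.73 million.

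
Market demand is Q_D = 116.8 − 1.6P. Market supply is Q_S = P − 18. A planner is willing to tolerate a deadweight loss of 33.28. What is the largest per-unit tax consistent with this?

10.4

In inverse form: demand P = 73 − 0.625Q, supply P = 18 + Q.
Competitive equilibrium: 73 − 0.625Q = 18 + Q → Q* = 33.8462, P* = 51.8462.
A tax t gives ΔQ = t/1.625 and wedge t, so DWL = t²/3.25.
t²/3.25 = 33.28 → t² = 108.16 → t = 10.4.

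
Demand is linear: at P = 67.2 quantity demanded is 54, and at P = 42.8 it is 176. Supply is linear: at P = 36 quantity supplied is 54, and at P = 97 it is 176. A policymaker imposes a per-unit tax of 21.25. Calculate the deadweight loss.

Demand slope = (42.8 − 67.2)/(176 − 54) = −0.2, so P = 78 − 0.2Q.
Supply slope = (97 − 36)/(176 − 54) = 0.5, so P = 9 + 0.5Q.
Competitive equilibrium: 78 − 0.2Q = 9 + 0.5Q → Q* = 98.5714, P* = 58.2857.
With the tax, the buyer price exceeds the seller price by 21.25: (78 − 0.2Q) − (9 + 0.5Q) = 21.25 → Q' = 68.2143.
ΔQ = 98.5714 − 68.2143 = 30.3571; the wedge equals the tax, 21.25.
Deadweight loss = ½ × 30.3571 × 21.25 = 322.54.

322.54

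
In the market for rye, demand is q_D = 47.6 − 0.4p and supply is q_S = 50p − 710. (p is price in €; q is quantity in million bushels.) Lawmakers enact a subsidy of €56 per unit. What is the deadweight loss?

In inverse form: demand p = 119 − 2.5q, supply p = 14.2 + 0.02q.
Competitive equilibrium: 119 − 2.5q = 14.2 + 0.02q → q* = 41.5873, p* = 15.0317.
The subsidy lowers effective supply by 56: p = 0.02q − 41.8.
New quantity: 119 − 2.5q = 0.02q − 41.8 → q' = 63.8095.
Overproduction Δq = 63.8095 − 41.5873 = 22.2222; wedge = subsidy = 56.
Deadweight loss = ½ × 22.2222 × 56 = €622.22 million.

€622.22 million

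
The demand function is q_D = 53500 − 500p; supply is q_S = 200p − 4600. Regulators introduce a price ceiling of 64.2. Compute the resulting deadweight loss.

In inverse form: demand p = 107 − 0.002q, supply p = 23 + 0.005q.
Competitive equilibrium: 107 − 0.002q = 23 + 0.005q → q* = 12000, p* = 83.
At the ceiling p = 64.2, quantity supplied = (64.2 − 23)/0.005 = 8240.
Willingness to pay at q' = 8240: 107 − 0.002·8240 = 90.52.
Δq = 12000 − 8240 = 3760; wedge = 90.52 − 64.2 = 26.32.
Deadweight loss = ½ × 3760 × 26.32 = 49481.60.

49481.60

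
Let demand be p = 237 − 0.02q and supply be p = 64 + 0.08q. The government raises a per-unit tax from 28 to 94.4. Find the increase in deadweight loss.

Competitive equilibrium: 237 − 0.02q = 64 + 0.08q → q* = 1730, p* = 202.4.
For a per-unit tax t: Δq = t/0.1, so DWL = ½·t·(t/0.1) = t²/0.2.
At t = 28: DWL = 3920. At t = 94.4: DWL = 44556.8.
Increase = 44556.8 − 3920 = 40636.80.

40636.80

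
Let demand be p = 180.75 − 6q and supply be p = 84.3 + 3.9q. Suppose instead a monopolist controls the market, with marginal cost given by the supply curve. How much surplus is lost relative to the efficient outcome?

66.90

Competitive equilibrium: 180.75 − 6q = 84.3 + 3.9q → q* = 9.7424, p* = 122.2955.
Marginal revenue: MR = 180.75 − 12q. Set MR = MC: 180.75 − 12q = 84.3 + 3.9q → q_m = 6.066.
Price p_m = 180.75 − 6·6.066 = 144.354; MC(q_m) = 84.3 + 3.9·6.066 = 107.9574.
Competitive q* = 9.7424, so Δq = 3.6764; wedge = 144.354 − 107.9574 = 36.3966.
Deadweight loss = ½ × 3.6764 × 36.3966 = 66.90.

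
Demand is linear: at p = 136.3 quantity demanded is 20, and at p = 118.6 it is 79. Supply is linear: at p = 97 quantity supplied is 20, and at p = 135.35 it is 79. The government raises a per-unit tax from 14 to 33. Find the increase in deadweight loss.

470

Demand slope = (118.6 − 136.3)/(79 − 20) = −0.3, so p = 142.3 − 0.3q.
Supply slope = (135.35 − 97)/(79 − 20) = 0.65, so p = 84 + 0.65q.
Competitive equilibrium: 142.3 − 0.3q = 84 + 0.65q → q* = 61.3684, p* = 123.8895.
For a per-unit tax t: Δq = t/0.95, so DWL = ½·t·(t/0.95) = t²/1.9.
At t = 14: DWL = 103.158. At t = 33: DWL = 573.158.
Increase = 573.158 − 103.158 = 470.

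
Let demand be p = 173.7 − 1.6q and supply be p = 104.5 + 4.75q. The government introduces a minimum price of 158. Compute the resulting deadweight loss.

3.74

Competitive equilibrium: 173.7 − 1.6q = 104.5 + 4.75q → q* = 10.8976, p* = 156.2638.
At the floor p = 158, quantity demanded = (173.7 − 158)/1.6 = 9.8125.
Sellers' marginal cost at q' = 9.8125: 104.5 + 4.75·9.8125 = 151.1094.
Δq = 10.8976 − 9.8125 = 1.0851; wedge = 158 − 151.1094 = 6.8906.
Deadweight loss = ½ × 1.0851 × 6.8906 = 3.74.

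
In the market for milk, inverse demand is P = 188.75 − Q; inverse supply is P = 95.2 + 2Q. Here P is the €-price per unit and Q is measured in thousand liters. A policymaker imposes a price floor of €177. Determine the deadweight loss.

Competitive equilibrium: 188.75 − Q = 95.2 + 2Q → Q* = 31.1833, P* = 157.5667.
At the floor P = 177, quantity demanded = (188.75 − 177)/1 = 11.75.
Sellers' marginal cost at Q' = 11.75: 95.2 + 2·11.75 = 118.7.
ΔQ = 31.1833 − 11.75 = 19.4333; wedge = 177 − 118.7 = 58.3.
The triangle = ½ × 19.4333 × 58.3 = €566.48 thousand.

€566.48 thousand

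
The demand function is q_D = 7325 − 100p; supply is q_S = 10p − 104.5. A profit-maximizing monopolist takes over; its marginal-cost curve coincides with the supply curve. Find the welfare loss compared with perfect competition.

In inverse form: demand p = 73.25 − 0.01q, supply p = 10.45 + 0.1q.
Competitive equilibrium: 73.25 − 0.01q = 10.45 + 0.1q → q* = 570.9091, p* = 67.5409.
Marginal revenue: MR = 73.25 − 0.02q. Set MR = MC: 73.25 − 0.02q = 10.45 + 0.1q → q_m = 523.3333.
Price p_m = 73.25 − 0.01·523.3333 = 68.0167; MC(q_m) = 10.45 + 0.1·523.3333 = 62.7833.
Competitive q* = 570.9091, so Δq = 47.5758; wedge = 68.0167 − 62.7833 = 5.2334.
The triangle = ½ × 47.5758 × 5.2334 = 124.49.

124.49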